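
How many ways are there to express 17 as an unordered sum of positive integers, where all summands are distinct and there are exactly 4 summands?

Listing the qualifying partitions of 17:
11 + 3 + 2 + 1
10 + 4 + 2 + 1
9 + 5 + 2 + 1
9 + 4 + 3 + 1
8 + 6 + 2 + 1
8 + 5 + 3 + 1
8 + 4 + 3 + 2
7 + 6 + 3 + 1
7 + 5 + 4 + 1
7 + 5 + 3 + 2
6 + 5 + 4 + 2
That's 11 in total.

11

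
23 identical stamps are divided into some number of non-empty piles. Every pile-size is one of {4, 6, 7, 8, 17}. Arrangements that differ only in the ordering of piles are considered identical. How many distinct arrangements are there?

5

The partitions of 23 that satisfy the conditions:
17, 6
8, 8, 7
8, 7, 4, 4
7, 6, 6, 4
7, 4, 4, 4, 4
Counting gives 5.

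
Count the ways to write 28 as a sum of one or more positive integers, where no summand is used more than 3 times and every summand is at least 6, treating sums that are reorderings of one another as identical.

28

A partial list (first 12 by largest part):
28
22 + 6
21 + 7
20 + 8
19 + 9
18 + 10
17 + 11
16 + 12
16 + 6 + 6
15 + 13
15 + 7 + 6
14 + 14
…and 16 more, for 28 total.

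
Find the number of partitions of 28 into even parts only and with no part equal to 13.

Counting exhaustively, 135 partitions satisfy the conditions.

135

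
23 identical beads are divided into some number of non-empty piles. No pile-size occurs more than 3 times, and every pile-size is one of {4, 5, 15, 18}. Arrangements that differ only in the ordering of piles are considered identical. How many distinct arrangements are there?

3

The partitions of 23 that satisfy the conditions:
18, 5
15, 4, 4
5, 5, 5, 4, 4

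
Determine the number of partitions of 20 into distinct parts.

A partial list (first 12 by largest part):
20
19, 1
18, 2
17, 3
17, 2, 1
16, 4
16, 3, 1
15, 5
15, 4, 1
15, 3, 2
14, 6
14, 5, 1
…and 52 more, for 64 total.

64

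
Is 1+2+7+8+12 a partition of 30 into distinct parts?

The parts sum to 30, and the condition 'all summands are distinct' holds.

Yes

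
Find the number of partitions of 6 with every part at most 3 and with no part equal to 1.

2

The partitions of 6 that satisfy the conditions:
3+3
2+2+2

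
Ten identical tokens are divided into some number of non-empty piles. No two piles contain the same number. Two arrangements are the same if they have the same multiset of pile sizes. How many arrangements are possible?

10

They are:
10
9, 1
8, 2
7, 3
7, 2, 1
6, 4
6, 3, 1
5, 4, 1
5, 3, 2
4, 3, 2, 1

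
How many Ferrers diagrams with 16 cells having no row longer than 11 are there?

219

Counting exhaustively, 219 partitions satisfy the conditions.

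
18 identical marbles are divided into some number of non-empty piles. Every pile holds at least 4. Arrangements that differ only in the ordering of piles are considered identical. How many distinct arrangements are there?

The partitions of 18 that satisfy the conditions:
18
14,4
13,5
12,6
11,7
10,8
10,4,4
9,9
9,5,4
8,6,4
8,5,5
7,7,4
7,6,5
6,6,6
6,4,4,4
5,5,4,4
That's 16 in total.

16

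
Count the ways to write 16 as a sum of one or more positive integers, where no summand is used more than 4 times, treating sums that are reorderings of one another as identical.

164

Counting exhaustively, 164 partitions satisfy the conditions.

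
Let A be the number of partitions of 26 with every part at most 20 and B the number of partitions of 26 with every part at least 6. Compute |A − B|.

Partitions of 26 with every part at most 20: 2417.
Partitions of 26 with every part at least 6: 21.
|2417 − 21| = 2396.

2396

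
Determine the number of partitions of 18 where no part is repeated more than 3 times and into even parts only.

The partitions of 18 that satisfy the conditions:
18
16 + 2
14 + 4
14 + 2 + 2
12 + 6
12 + 4 + 2
12 + 2 + 2 + 2
10 + 8
10 + 6 + 2
10 + 4 + 4
10 + 4 + 2 + 2
8 + 8 + 2
8 + 6 + 4
8 + 6 + 2 + 2
8 + 4 + 4 + 2
8 + 4 + 2 + 2 + 2
6 + 6 + 6
6 + 6 + 4 + 2
6 + 6 + 2 + 2 + 2
6 + 4 + 4 + 4
6 + 4 + 4 + 2 + 2
4 + 4 + 4 + 2 + 2 + 2

22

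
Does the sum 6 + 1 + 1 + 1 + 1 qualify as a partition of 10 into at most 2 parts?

The parts sum to 10, and the condition 'there are at most 2 summands' is violated.

No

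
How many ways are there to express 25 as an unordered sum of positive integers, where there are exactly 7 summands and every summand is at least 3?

5

They are:
7, 3, 3, 3, 3, 3, 3
6, 4, 3, 3, 3, 3, 3
5, 5, 3, 3, 3, 3, 3
5, 4, 4, 3, 3, 3, 3
4, 4, 4, 4, 3, 3, 3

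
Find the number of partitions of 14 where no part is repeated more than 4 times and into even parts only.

13

The partitions of 14 that satisfy the conditions:
14
12 + 2
10 + 4
10 + 2 + 2
8 + 6
8 + 4 + 2
8 + 2 + 2 + 2
6 + 6 + 2
6 + 4 + 4
6 + 4 + 2 + 2
6 + 2 + 2 + 2 + 2
4 + 4 + 4 + 2
4 + 4 + 2 + 2 + 2
That's 13 in total.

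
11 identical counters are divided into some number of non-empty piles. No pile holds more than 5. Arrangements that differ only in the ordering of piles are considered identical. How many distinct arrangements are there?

A partial list (first 12 by largest part):
1 + 5 + 5
2 + 4 + 5
1 + 1 + 4 + 5
3 + 3 + 5
1 + 2 + 3 + 5
1 + 1 + 1 + 3 + 5
2 + 2 + 2 + 5
1 + 1 + 2 + 2 + 5
1 + 1 + 1 + 1 + 2 + 5
1 + 1 + 1 + 1 + 1 + 1 + 5
3 + 4 + 4
1 + 2 + 4 + 4
…and 25 more, for 37 total.

37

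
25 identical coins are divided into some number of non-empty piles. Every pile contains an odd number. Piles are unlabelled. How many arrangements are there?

142

A full systematic count gives 142.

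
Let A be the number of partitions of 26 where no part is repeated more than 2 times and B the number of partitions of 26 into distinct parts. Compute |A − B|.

452

Partitions of 26 where no part is repeated more than 2 times: 617.
Partitions of 26 into distinct parts: 165.
|617 − 165| = 452.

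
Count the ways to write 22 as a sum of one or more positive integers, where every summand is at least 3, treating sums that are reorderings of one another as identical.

73

A full systematic count gives 73.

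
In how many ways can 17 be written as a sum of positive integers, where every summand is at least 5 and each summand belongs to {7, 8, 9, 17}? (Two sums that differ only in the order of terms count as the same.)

2

Listing the qualifying partitions of 17:
17
9, 8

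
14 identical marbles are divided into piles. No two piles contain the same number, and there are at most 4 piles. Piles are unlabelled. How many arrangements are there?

Listing the qualifying partitions of 14:
14
13, 1
12, 2
11, 3
11, 2, 1
10, 4
10, 3, 1
9, 5
9, 4, 1
9, 3, 2
8, 6
8, 5, 1
8, 4, 2
8, 3, 2, 1
7, 6, 1
7, 5, 2
7, 4, 3
7, 4, 2, 1
6, 5, 3
6, 5, 2, 1
6, 4, 3, 1
5, 4, 3, 2
Counting gives 22.

22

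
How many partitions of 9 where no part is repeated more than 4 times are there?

25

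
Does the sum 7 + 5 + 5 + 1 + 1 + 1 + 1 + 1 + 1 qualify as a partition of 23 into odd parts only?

Yes

The parts sum to 23, and the condition 'every summand is odd' holds.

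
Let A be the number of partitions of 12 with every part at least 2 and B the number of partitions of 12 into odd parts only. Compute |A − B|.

6

Partitions of 12 with every part at least 2: 21.
Partitions of 12 into odd parts only: 15.
|21 − 15| = 6.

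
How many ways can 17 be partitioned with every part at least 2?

66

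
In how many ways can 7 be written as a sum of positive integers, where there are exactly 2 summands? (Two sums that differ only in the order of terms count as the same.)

They are:
6+1
5+2
4+3
Counting gives 3.

3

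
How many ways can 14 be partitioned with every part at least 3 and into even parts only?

4

Enumerating:
14
10,4
8,6
6,4,4
That's 4 in total.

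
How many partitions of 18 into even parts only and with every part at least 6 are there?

They are:
18
12+6
10+8
6+6+6

4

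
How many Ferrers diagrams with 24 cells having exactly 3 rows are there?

A partial list (first 12 by largest part):
22,1,1
21,2,1
20,3,1
20,2,2
19,4,1
19,3,2
18,5,1
18,4,2
18,3,3
17,6,1
17,5,2
17,4,3
…and 36 more, for 48 total.

48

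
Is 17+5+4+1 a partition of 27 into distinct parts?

The parts sum to 27, and the condition 'all summands are distinct' holds.

Yes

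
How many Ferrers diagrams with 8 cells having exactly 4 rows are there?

Listing the qualifying partitions of 8:
5 + 1 + 1 + 1
4 + 2 + 1 + 1
3 + 3 + 1 + 1
3 + 2 + 2 + 1
2 + 2 + 2 + 2
Counting gives 5.

5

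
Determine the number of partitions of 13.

Counting exhaustively, 101 partitions satisfy the conditions.

101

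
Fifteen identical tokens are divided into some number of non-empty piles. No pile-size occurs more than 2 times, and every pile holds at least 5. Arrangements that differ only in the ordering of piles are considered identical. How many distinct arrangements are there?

4

Enumerating:
15
10 + 5
9 + 6
8 + 7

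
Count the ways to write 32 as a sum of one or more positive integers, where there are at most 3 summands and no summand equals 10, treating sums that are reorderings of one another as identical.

Counting exhaustively, 90 partitions satisfy the conditions.

90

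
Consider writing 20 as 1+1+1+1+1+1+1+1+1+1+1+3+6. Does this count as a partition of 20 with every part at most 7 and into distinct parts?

The parts sum to 20, and the condition 'all summands are distinct' is violated.

No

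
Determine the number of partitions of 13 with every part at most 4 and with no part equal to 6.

A partial list (first 12 by largest part):
4+4+4+1
4+4+3+2
4+4+3+1+1
4+4+2+2+1
4+4+2+1+1+1
4+4+1+1+1+1+1
4+3+3+3
4+3+3+2+1
4+3+3+1+1+1
4+3+2+2+2
4+3+2+2+1+1
4+3+2+1+1+1+1
…and 27 more, for 39 total.

39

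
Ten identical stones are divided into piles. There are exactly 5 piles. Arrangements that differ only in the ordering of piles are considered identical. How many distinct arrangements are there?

7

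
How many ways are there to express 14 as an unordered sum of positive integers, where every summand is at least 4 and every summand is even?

4

The partitions of 14 that satisfy the conditions:
14
10+4
8+6
6+4+4
That's 4 in total.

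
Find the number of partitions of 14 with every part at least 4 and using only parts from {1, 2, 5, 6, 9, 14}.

2

They are:
14
9 + 5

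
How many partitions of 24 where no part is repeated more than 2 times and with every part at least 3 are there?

78

Direct enumeration gives 78 partitions.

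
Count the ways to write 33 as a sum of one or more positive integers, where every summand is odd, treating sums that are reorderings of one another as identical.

448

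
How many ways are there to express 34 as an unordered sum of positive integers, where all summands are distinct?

512

A full systematic count gives 512.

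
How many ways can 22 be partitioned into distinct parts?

89

There are 89 such partitions.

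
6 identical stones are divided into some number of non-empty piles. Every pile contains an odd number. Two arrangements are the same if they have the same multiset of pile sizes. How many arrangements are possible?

They are:
1,5
3,3
1,1,1,3
1,1,1,1,1,1

4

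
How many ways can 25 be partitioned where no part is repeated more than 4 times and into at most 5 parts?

376

A full systematic count gives 376.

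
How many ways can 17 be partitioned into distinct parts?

38

A partial list (first 12 by largest part):
17
16 + 1
15 + 2
14 + 3
14 + 2 + 1
13 + 4
13 + 3 + 1
12 + 5
12 + 4 + 1
12 + 3 + 2
11 + 6
11 + 5 + 1
…and 26 more, for 38 total.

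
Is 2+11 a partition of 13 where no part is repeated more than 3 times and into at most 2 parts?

Yes

The parts sum to 13, and the condition 'no summand is used more than 3 times' holds; the condition 'there are at most 2 summands' holds.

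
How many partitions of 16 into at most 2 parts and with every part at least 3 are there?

7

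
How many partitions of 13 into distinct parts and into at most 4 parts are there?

The partitions of 13 that satisfy the conditions:
13
12+1
11+2
10+3
10+2+1
9+4
9+3+1
8+5
8+4+1
8+3+2
7+6
7+5+1
7+4+2
7+3+2+1
6+5+2
6+4+3
6+4+2+1
5+4+3+1

18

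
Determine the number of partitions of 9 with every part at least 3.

Listing the qualifying partitions of 9:
9
6 + 3
5 + 4
3 + 3 + 3
Counting gives 4.

4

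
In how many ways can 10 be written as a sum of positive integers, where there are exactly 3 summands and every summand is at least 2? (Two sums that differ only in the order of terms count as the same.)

4

They are:
6,2,2
5,3,2
4,4,2
4,3,3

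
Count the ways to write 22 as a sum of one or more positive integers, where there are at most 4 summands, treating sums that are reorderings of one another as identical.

Direct enumeration gives 136 partitions.

136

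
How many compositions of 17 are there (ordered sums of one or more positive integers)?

Each of the 16 gaps between 17 units is either a break or not: 2^16 = 65536.

65536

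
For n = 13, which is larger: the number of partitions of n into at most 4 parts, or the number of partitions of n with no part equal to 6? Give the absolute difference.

47

Partitions of 13 into at most 4 parts: 39.
Partitions of 13 with no part equal to 6: 86.
|39 − 86| = 47.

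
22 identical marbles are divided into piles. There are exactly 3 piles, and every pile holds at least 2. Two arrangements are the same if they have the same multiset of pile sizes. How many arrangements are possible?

30

There are too many to list fully; the first 12 (by largest part) are:
2,2,18
2,3,17
2,4,16
3,3,16
2,5,15
3,4,15
2,6,14
3,5,14
4,4,14
2,7,13
3,6,13
4,5,13
…and 18 more, for 30 total.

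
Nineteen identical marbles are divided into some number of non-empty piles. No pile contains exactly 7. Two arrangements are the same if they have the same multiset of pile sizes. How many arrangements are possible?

413

Direct enumeration gives 413 partitions.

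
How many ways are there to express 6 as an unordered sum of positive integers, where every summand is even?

The partitions of 6 that satisfy the conditions:
6
4,2
2,2,2

3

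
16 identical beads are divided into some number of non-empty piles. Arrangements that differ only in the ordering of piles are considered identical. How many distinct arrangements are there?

Systematic enumeration (by largest part, then next-largest, …) yields 231.

231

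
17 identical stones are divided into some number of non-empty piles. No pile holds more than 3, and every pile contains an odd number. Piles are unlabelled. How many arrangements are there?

6

Listing the qualifying partitions of 17:
3 + 3 + 3 + 3 + 3 + 1 + 1
3 + 3 + 3 + 3 + 1 + 1 + 1 + 1 + 1
3 + 3 + 3 + 1 + 1 + 1 + 1 + 1 + 1 + 1 + 1
3 + 3 + 1 + 1 + 1 + 1 + 1 + 1 + 1 + 1 + 1 + 1 + 1
3 + 1 + 1 + 1 + 1 + 1 + 1 + 1 + 1 + 1 + 1 + 1 + 1 + 1 + 1
1 + 1 + 1 + 1 + 1 + 1 + 1 + 1 + 1 + 1 + 1 + 1 + 1 + 1 + 1 + 1 + 1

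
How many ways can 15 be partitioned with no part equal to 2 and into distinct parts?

16

Listing the qualifying partitions of 15:
15
14+1
12+3
11+4
11+3+1
10+5
10+4+1
9+6
9+5+1
8+7
8+6+1
8+4+3
7+5+3
7+4+3+1
6+5+4
6+5+3+1
That's 16 in total.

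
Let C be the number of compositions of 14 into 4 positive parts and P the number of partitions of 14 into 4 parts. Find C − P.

263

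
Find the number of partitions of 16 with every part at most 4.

64

A partial list (first 12 by largest part):
4,4,4,4
4,4,4,3,1
4,4,4,2,2
4,4,4,2,1,1
4,4,4,1,1,1,1
4,4,3,3,2
4,4,3,3,1,1
4,4,3,2,2,1
4,4,3,2,1,1,1
4,4,3,1,1,1,1,1
4,4,2,2,2,2
4,4,2,2,2,1,1
…and 52 more, for 64 total.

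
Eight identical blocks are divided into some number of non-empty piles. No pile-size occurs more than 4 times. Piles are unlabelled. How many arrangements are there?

They are:
8
1, 7
2, 6
1, 1, 6
3, 5
1, 2, 5
1, 1, 1, 5
4, 4
1, 3, 4
2, 2, 4
1, 1, 2, 4
1, 1, 1, 1, 4
2, 3, 3
1, 1, 3, 3
1, 2, 2, 3
1, 1, 1, 2, 3
2, 2, 2, 2
1, 1, 2, 2, 2
1, 1, 1, 1, 2, 2

19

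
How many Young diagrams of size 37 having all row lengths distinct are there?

760

Systematic enumeration (by largest part, then next-largest, …) yields 760.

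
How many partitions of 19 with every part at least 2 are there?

Enumerating by decreasing first part gives 105 partitions in all.

105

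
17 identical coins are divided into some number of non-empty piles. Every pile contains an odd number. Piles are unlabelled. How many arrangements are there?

38

There are too many to list fully; the first 12 (by largest part) are:
17
15,1,1
13,3,1
13,1,1,1,1
11,5,1
11,3,3
11,3,1,1,1
11,1,1,1,1,1,1
9,7,1
9,5,3
9,5,1,1,1
9,3,3,1,1
…and 26 more, for 38 total.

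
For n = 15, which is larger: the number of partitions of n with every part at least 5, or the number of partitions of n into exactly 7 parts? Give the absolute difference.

Partitions of 15 with every part at least 5: 5.
Partitions of 15 into exactly 7 parts: 21.
|5 − 21| = 16.

16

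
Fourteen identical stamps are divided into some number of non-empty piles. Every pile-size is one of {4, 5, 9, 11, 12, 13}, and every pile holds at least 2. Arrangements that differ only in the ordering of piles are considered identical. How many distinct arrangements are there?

Enumerating:
5,9
4,5,5
Counting gives 2.

2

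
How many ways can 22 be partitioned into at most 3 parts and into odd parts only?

They are:
21, 1
19, 3
17, 5
15, 7
13, 9
11, 11
Counting gives 6.

6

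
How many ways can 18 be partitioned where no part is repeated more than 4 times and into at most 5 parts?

141

Direct enumeration gives 141 partitions.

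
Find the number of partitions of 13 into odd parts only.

18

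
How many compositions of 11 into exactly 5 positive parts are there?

Place 4 bars in the 10 internal gaps of a row of 11 dots: C(10,4) = 210.

210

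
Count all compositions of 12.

The number of compositions of n is 2^(n−1); here 2^11 = 2048.

2048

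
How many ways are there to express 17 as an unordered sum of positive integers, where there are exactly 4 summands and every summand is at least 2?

Listing the qualifying partitions of 17:
11, 2, 2, 2
10, 3, 2, 2
9, 4, 2, 2
9, 3, 3, 2
8, 5, 2, 2
8, 4, 3, 2
8, 3, 3, 3
7, 6, 2, 2
7, 5, 3, 2
7, 4, 4, 2
7, 4, 3, 3
6, 6, 3, 2
6, 5, 4, 2
6, 5, 3, 3
6, 4, 4, 3
5, 5, 5, 2
5, 5, 4, 3
5, 4, 4, 4
Counting gives 18.

18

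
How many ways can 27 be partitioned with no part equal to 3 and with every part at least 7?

15

The partitions of 27 that satisfy the conditions:
27
20 + 7
19 + 8
18 + 9
17 + 10
16 + 11
15 + 12
14 + 13
13 + 7 + 7
12 + 8 + 7
11 + 9 + 7
11 + 8 + 8
10 + 10 + 7
10 + 9 + 8
9 + 9 + 9
Counting gives 15.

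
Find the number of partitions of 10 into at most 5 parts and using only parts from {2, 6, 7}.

2

The partitions of 10 that satisfy the conditions:
2, 2, 6
2, 2, 2, 2, 2
Counting gives 2.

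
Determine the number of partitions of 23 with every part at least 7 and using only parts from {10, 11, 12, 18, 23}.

Enumerating:
23
12 + 11
That's 2 in total.

2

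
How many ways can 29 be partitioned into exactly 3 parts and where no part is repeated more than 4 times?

70

A partial list (first 12 by largest part):
1,1,27
1,2,26
1,3,25
2,2,25
1,4,24
2,3,24
1,5,23
2,4,23
3,3,23
1,6,22
2,5,22
3,4,22
…and 58 more, for 70 total.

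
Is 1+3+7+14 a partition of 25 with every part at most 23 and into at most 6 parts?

The parts sum to 25, and the condition 'no summand exceeds 23' holds; the condition 'there are at most 6 summands' holds.

Yes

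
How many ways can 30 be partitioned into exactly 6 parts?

532

Enumerating by decreasing first part gives 532 partitions in all.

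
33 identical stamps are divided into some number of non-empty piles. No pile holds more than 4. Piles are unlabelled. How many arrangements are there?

There are 378 such partitions.

378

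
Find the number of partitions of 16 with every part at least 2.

55

A partial list (first 12 by largest part):
16
2, 14
3, 13
4, 12
2, 2, 12
5, 11
2, 3, 11
6, 10
2, 4, 10
3, 3, 10
2, 2, 2, 10
7, 9
…and 43 more, for 55 total.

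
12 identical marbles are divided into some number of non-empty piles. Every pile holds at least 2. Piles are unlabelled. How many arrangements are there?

21

Listing the qualifying partitions of 12:
12
2+10
3+9
4+8
2+2+8
5+7
2+3+7
6+6
2+4+6
3+3+6
2+2+2+6
2+5+5
3+4+5
2+2+3+5
4+4+4
2+2+4+4
2+3+3+4
2+2+2+2+4
3+3+3+3
2+2+2+3+3
2+2+2+2+2+2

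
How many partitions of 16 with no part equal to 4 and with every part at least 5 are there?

6

They are:
16
5,11
6,10
7,9
8,8
5,5,6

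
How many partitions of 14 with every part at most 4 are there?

There are too many to list fully; the first 12 (by largest part) are:
4, 4, 4, 2
4, 4, 4, 1, 1
4, 4, 3, 3
4, 4, 3, 2, 1
4, 4, 3, 1, 1, 1
4, 4, 2, 2, 2
4, 4, 2, 2, 1, 1
4, 4, 2, 1, 1, 1, 1
4, 4, 1, 1, 1, 1, 1, 1
4, 3, 3, 3, 1
4, 3, 3, 2, 2
4, 3, 3, 2, 1, 1
…and 35 more, for 47 total.

47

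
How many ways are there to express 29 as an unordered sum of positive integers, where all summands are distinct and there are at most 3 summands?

Direct enumeration gives 71 partitions.

71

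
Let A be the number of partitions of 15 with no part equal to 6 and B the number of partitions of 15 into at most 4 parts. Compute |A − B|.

92

Partitions of 15 with no part equal to 6: 146.
Partitions of 15 into at most 4 parts: 54.
|146 − 54| = 92.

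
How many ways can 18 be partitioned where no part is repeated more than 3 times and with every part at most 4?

14

They are:
3 + 3 + 4 + 4 + 4
1 + 2 + 3 + 4 + 4 + 4
1 + 1 + 1 + 3 + 4 + 4 + 4
2 + 2 + 2 + 4 + 4 + 4
1 + 1 + 2 + 2 + 4 + 4 + 4
1 + 3 + 3 + 3 + 4 + 4
2 + 2 + 3 + 3 + 4 + 4
1 + 1 + 2 + 3 + 3 + 4 + 4
1 + 2 + 2 + 2 + 3 + 4 + 4
1 + 1 + 1 + 2 + 2 + 3 + 4 + 4
1 + 2 + 2 + 3 + 3 + 3 + 4
1 + 1 + 1 + 2 + 3 + 3 + 3 + 4
1 + 1 + 2 + 2 + 2 + 3 + 3 + 4
1 + 1 + 1 + 2 + 2 + 2 + 3 + 3 + 3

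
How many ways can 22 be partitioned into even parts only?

56

There are too many to list fully; the first 12 (by largest part) are:
22
20,2
18,4
18,2,2
16,6
16,4,2
16,2,2,2
14,8
14,6,2
14,4,4
14,4,2,2
14,2,2,2,2
…and 44 more, for 56 total.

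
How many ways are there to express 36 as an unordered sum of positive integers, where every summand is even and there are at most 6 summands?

199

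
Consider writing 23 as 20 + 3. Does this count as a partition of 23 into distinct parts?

Yes

The parts sum to 23, and the condition 'all summands are distinct' holds.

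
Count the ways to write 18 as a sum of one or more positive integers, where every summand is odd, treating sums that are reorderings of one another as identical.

There are too many to list fully; the first 12 (by largest part) are:
17, 1
15, 3
15, 1, 1, 1
13, 5
13, 3, 1, 1
13, 1, 1, 1, 1, 1
11, 7
11, 5, 1, 1
11, 3, 3, 1
11, 3, 1, 1, 1, 1
11, 1, 1, 1, 1, 1, 1, 1
9, 9
…and 34 more, for 46 total.

46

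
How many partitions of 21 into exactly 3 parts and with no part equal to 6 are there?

There are too many to list fully; the first 12 (by largest part) are:
1, 1, 19
1, 2, 18
1, 3, 17
2, 2, 17
1, 4, 16
2, 3, 16
1, 5, 15
2, 4, 15
3, 3, 15
2, 5, 14
3, 4, 14
1, 7, 13
…and 18 more, for 30 total.

30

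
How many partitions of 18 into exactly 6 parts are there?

There are too many to list fully; the first 12 (by largest part) are:
13 + 1 + 1 + 1 + 1 + 1
12 + 2 + 1 + 1 + 1 + 1
11 + 3 + 1 + 1 + 1 + 1
11 + 2 + 2 + 1 + 1 + 1
10 + 4 + 1 + 1 + 1 + 1
10 + 3 + 2 + 1 + 1 + 1
10 + 2 + 2 + 2 + 1 + 1
9 + 5 + 1 + 1 + 1 + 1
9 + 4 + 2 + 1 + 1 + 1
9 + 3 + 3 + 1 + 1 + 1
9 + 3 + 2 + 2 + 1 + 1
9 + 2 + 2 + 2 + 2 + 1
…and 46 more, for 58 total.

58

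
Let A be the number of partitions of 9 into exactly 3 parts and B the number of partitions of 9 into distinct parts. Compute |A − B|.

Partitions of 9 into exactly 3 parts: 7.
Partitions of 9 into distinct parts: 8.
|7 − 8| = 1.

1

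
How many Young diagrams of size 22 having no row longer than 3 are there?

52

There are too many to list fully; the first 12 (by largest part) are:
3, 3, 3, 3, 3, 3, 3, 1
3, 3, 3, 3, 3, 3, 2, 2
3, 3, 3, 3, 3, 3, 2, 1, 1
3, 3, 3, 3, 3, 3, 1, 1, 1, 1
3, 3, 3, 3, 3, 2, 2, 2, 1
3, 3, 3, 3, 3, 2, 2, 1, 1, 1
3, 3, 3, 3, 3, 2, 1, 1, 1, 1, 1
3, 3, 3, 3, 3, 1, 1, 1, 1, 1, 1, 1
3, 3, 3, 3, 2, 2, 2, 2, 2
3, 3, 3, 3, 2, 2, 2, 2, 1, 1
3, 3, 3, 3, 2, 2, 2, 1, 1, 1, 1
3, 3, 3, 3, 2, 2, 1, 1, 1, 1, 1, 1
…and 40 more, for 52 total.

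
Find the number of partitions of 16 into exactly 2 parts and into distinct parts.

7

Enumerating:
1, 15
2, 14
3, 13
4, 12
5, 11
6, 10
7, 9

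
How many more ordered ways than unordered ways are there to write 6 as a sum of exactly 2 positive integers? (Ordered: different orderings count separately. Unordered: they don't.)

2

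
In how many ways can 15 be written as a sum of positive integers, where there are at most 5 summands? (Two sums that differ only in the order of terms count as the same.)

Systematic enumeration (by largest part, then next-largest, …) yields 84.

84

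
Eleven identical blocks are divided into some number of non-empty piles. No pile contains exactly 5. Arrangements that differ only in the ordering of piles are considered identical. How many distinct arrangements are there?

45

There are too many to list fully; the first 12 (by largest part) are:
11
10+1
9+2
9+1+1
8+3
8+2+1
8+1+1+1
7+4
7+3+1
7+2+2
7+2+1+1
7+1+1+1+1
…and 33 more, for 45 total.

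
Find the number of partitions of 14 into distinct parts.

They are:
14
13+1
12+2
11+3
11+2+1
10+4
10+3+1
9+5
9+4+1
9+3+2
8+6
8+5+1
8+4+2
8+3+2+1
7+6+1
7+5+2
7+4+3
7+4+2+1
6+5+3
6+5+2+1
6+4+3+1
5+4+3+2
Counting gives 22.

22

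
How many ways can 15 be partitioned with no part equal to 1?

41

A partial list (first 12 by largest part):
15
13,2
12,3
11,4
11,2,2
10,5
10,3,2
9,6
9,4,2
9,3,3
9,2,2,2
8,7
…and 29 more, for 41 total.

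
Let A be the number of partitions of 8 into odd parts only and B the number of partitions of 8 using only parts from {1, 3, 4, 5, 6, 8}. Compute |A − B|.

4

Partitions of 8 into odd parts only: 6.
Partitions of 8 using only parts from {1, 3, 4, 5, 6, 8}: 10.
|6 − 10| = 4.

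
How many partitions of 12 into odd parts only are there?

15

Enumerating:
11+1
9+3
9+1+1+1
7+5
7+3+1+1
7+1+1+1+1+1
5+5+1+1
5+3+3+1
5+3+1+1+1+1
5+1+1+1+1+1+1+1
3+3+3+3
3+3+3+1+1+1
3+3+1+1+1+1+1+1
3+1+1+1+1+1+1+1+1+1
1+1+1+1+1+1+1+1+1+1+1+1
That's 15 in total.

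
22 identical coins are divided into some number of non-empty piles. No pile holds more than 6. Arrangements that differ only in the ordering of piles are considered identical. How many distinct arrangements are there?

Enumerating by decreasing first part gives 391 partitions in all.

391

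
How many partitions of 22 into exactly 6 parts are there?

There are 136 such partitions.

136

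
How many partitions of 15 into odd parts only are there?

27

A partial list (first 12 by largest part):
15
13,1,1
11,3,1
11,1,1,1,1
9,5,1
9,3,3
9,3,1,1,1
9,1,1,1,1,1,1
7,7,1
7,5,3
7,5,1,1,1
7,3,3,1,1
…and 15 more, for 27 total.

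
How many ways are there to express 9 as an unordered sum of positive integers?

30

A partial list (first 12 by largest part):
9
8, 1
7, 2
7, 1, 1
6, 3
6, 2, 1
6, 1, 1, 1
5, 4
5, 3, 1
5, 2, 2
5, 2, 1, 1
5, 1, 1, 1, 1
…and 18 more, for 30 total.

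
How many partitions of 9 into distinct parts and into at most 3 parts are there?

8

Listing the qualifying partitions of 9:
9
8, 1
7, 2
6, 3
6, 2, 1
5, 4
5, 3, 1
4, 3, 2
That's 8 in total.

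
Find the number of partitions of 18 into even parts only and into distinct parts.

8

They are:
18
16, 2
14, 4
12, 6
12, 4, 2
10, 8
10, 6, 2
8, 6, 4
That's 8 in total.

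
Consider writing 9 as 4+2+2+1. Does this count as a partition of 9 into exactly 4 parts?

Yes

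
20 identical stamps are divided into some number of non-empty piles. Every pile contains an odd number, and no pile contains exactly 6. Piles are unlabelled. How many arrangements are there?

64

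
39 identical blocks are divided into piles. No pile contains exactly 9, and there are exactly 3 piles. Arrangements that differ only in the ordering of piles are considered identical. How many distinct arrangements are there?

112

Systematic enumeration (by largest part, then next-largest, …) yields 112.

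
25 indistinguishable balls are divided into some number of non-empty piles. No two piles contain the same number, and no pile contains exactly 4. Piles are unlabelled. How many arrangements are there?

92

Systematic enumeration (by largest part, then next-largest, …) yields 92.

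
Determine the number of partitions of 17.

Direct enumeration gives 297 partitions.

297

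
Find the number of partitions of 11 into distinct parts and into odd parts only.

Enumerating:
11
7, 3, 1
Counting gives 2.

2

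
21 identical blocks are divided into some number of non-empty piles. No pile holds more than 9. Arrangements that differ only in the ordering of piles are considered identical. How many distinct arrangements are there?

598

Systematic enumeration (by largest part, then next-largest, …) yields 598.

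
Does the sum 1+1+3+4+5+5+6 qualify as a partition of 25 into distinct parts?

The parts sum to 25, and the condition 'all summands are distinct' is violated.

No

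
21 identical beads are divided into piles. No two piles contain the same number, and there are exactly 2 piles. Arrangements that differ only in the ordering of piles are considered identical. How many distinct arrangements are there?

Listing the qualifying partitions of 21:
20+1
19+2
18+3
17+4
16+5
15+6
14+7
13+8
12+9
11+10
Counting gives 10.

10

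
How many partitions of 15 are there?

176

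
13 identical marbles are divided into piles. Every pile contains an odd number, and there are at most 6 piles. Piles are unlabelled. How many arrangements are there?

Listing the qualifying partitions of 13:
13
11,1,1
9,3,1
9,1,1,1,1
7,5,1
7,3,3
7,3,1,1,1
5,5,3
5,5,1,1,1
5,3,3,1,1
3,3,3,3,1

11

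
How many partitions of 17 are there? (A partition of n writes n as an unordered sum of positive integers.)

297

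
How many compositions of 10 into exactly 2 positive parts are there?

9

A composition of 10 into 2 positive parts is chosen by placing 1 dividers among the 9 gaps between 10 units: C(9,1) = 9.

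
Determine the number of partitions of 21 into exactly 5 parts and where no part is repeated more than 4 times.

Systematic enumeration (by largest part, then next-largest, …) yields 101.

101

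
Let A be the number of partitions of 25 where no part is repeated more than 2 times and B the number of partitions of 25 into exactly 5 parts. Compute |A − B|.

321

Partitions of 25 where no part is repeated more than 2 times: 513.
Partitions of 25 into exactly 5 parts: 192.
|513 − 192| = 321.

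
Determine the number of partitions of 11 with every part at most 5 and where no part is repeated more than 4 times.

26

A partial list (first 12 by largest part):
5+5+1
5+4+2
5+4+1+1
5+3+3
5+3+2+1
5+3+1+1+1
5+2+2+2
5+2+2+1+1
5+2+1+1+1+1
4+4+3
4+4+2+1
4+4+1+1+1
…and 14 more, for 26 total.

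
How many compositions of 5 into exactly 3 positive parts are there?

6

A composition of 5 into 3 positive parts is chosen by placing 2 dividers among the 4 gaps between 5 units: C(4,2) = 6.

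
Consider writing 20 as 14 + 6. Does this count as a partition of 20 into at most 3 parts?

The parts sum to 20, and the condition 'there are at most 3 summands' holds.

Yes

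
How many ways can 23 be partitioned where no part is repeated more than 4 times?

There are 769 such partitions.

769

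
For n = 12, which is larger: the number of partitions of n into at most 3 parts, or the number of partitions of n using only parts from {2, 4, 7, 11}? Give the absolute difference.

15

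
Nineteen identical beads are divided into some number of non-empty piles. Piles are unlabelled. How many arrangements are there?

There are 490 such partitions.

490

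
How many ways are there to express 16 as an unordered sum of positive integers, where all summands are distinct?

32

There are too many to list fully; the first 12 (by largest part) are:
16
15 + 1
14 + 2
13 + 3
13 + 2 + 1
12 + 4
12 + 3 + 1
11 + 5
11 + 4 + 1
11 + 3 + 2
10 + 6
10 + 5 + 1
…and 20 more, for 32 total.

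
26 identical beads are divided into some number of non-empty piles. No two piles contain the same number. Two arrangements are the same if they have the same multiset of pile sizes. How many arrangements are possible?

165

There are 165 such partitions.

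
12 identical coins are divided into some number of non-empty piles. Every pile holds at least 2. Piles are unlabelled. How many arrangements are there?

21

The partitions of 12 that satisfy the conditions:
12
10+2
9+3
8+4
8+2+2
7+5
7+3+2
6+6
6+4+2
6+3+3
6+2+2+2
5+5+2
5+4+3
5+3+2+2
4+4+4
4+4+2+2
4+3+3+2
4+2+2+2+2
3+3+3+3
3+3+2+2+2
2+2+2+2+2+2
That's 21 in total.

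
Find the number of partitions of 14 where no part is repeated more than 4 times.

There are 100 such partitions.

100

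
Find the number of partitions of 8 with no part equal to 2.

11

Listing the qualifying partitions of 8:
8
7 + 1
6 + 1 + 1
5 + 3
5 + 1 + 1 + 1
4 + 4
4 + 3 + 1
4 + 1 + 1 + 1 + 1
3 + 3 + 1 + 1
3 + 1 + 1 + 1 + 1 + 1
1 + 1 + 1 + 1 + 1 + 1 + 1 + 1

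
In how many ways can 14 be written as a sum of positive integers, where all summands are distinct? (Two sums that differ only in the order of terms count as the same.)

Listing the qualifying partitions of 14:
14
13+1
12+2
11+3
11+2+1
10+4
10+3+1
9+5
9+4+1
9+3+2
8+6
8+5+1
8+4+2
8+3+2+1
7+6+1
7+5+2
7+4+3
7+4+2+1
6+5+3
6+5+2+1
6+4+3+1
5+4+3+2
That's 22 in total.

22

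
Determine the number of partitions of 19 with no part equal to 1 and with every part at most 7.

52

A partial list (first 12 by largest part):
7, 7, 5
7, 7, 3, 2
7, 6, 6
7, 6, 4, 2
7, 6, 3, 3
7, 6, 2, 2, 2
7, 5, 5, 2
7, 5, 4, 3
7, 5, 3, 2, 2
7, 4, 4, 4
7, 4, 4, 2, 2
7, 4, 3, 3, 2
…and 40 more, for 52 total.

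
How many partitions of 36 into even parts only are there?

385

Direct enumeration gives 385 partitions.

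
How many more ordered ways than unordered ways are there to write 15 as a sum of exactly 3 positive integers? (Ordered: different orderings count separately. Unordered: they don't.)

72

Ordered (compositions into 3 parts): C(14,2) = 91.
Partitions of 15 into exactly 3 parts: 19.
Difference: 91 − 19 = 72.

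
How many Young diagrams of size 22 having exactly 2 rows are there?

The partitions of 22 that satisfy the conditions:
21 + 1
20 + 2
19 + 3
18 + 4
17 + 5
16 + 6
15 + 7
14 + 8
13 + 9
12 + 10
11 + 11
That's 11 in total.

11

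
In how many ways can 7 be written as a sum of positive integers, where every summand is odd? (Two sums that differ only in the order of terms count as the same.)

They are:
7
5+1+1
3+3+1
3+1+1+1+1
1+1+1+1+1+1+1
That's 5 in total.

5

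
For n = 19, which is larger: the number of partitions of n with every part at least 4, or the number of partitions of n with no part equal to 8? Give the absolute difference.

Partitions of 19 with every part at least 4: 18.
Partitions of 19 with no part equal to 8: 434.
|18 − 434| = 416.

416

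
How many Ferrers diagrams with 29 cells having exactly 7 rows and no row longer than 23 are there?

522

There are 522 such partitions.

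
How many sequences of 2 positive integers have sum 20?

Equivalently, choose which 1 of the 19 gaps become plus signs: C(19,1) = 19.

19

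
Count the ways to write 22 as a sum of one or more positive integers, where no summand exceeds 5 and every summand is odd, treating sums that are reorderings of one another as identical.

23

Listing the qualifying partitions of 22:
5+5+5+5+1+1
5+5+5+3+3+1
5+5+5+3+1+1+1+1
5+5+5+1+1+1+1+1+1+1
5+5+3+3+3+3
5+5+3+3+3+1+1+1
5+5+3+3+1+1+1+1+1+1
5+5+3+1+1+1+1+1+1+1+1+1
5+5+1+1+1+1+1+1+1+1+1+1+1+1
5+3+3+3+3+3+1+1
5+3+3+3+3+1+1+1+1+1
5+3+3+3+1+1+1+1+1+1+1+1
5+3+3+1+1+1+1+1+1+1+1+1+1+1
5+3+1+1+1+1+1+1+1+1+1+1+1+1+1+1
5+1+1+1+1+1+1+1+1+1+1+1+1+1+1+1+1+1
3+3+3+3+3+3+3+1
3+3+3+3+3+3+1+1+1+1
3+3+3+3+3+1+1+1+1+1+1+1
3+3+3+3+1+1+1+1+1+1+1+1+1+1
3+3+3+1+1+1+1+1+1+1+1+1+1+1+1+1
3+3+1+1+1+1+1+1+1+1+1+1+1+1+1+1+1+1
3+1+1+1+1+1+1+1+1+1+1+1+1+1+1+1+1+1+1+1
1+1+1+1+1+1+1+1+1+1+1+1+1+1+1+1+1+1+1+1+1+1
That's 23 in total.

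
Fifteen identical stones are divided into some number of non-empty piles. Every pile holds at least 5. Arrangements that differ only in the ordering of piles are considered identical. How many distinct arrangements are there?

5

Listing the qualifying partitions of 15:
15
5,10
6,9
7,8
5,5,5
That's 5 in total.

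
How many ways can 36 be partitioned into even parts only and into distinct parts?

A partial list (first 12 by largest part):
36
34,2
32,4
30,6
30,4,2
28,8
28,6,2
26,10
26,8,2
26,6,4
24,12
24,10,2
…and 34 more, for 46 total.

46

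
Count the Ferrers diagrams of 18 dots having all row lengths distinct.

46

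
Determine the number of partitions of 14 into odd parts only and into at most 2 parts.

4

Enumerating:
1, 13
3, 11
5, 9
7, 7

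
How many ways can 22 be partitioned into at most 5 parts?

255

Enumerating by decreasing first part gives 255 partitions in all.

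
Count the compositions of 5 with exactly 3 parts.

6

By stars and bars with positive parts, the count is C(4,2) = 6.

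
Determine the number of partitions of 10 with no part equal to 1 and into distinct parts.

They are:
10
2,8
3,7
4,6
2,3,5
Counting gives 5.

5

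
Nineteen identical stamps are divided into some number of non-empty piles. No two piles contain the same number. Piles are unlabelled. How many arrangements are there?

54

There are too many to list fully; the first 12 (by largest part) are:
19
18,1
17,2
16,3
16,2,1
15,4
15,3,1
14,5
14,4,1
14,3,2
13,6
13,5,1
…and 42 more, for 54 total.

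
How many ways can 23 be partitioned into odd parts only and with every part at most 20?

A full systematic count gives 102.

102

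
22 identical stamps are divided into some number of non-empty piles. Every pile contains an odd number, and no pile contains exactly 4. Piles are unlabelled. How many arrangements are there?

89

Counting exhaustively, 89 partitions satisfy the conditions.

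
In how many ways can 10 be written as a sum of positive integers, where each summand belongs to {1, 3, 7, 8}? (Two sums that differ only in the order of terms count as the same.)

7

Enumerating:
8,1,1
7,3
7,1,1,1
3,3,3,1
3,3,1,1,1,1
3,1,1,1,1,1,1,1
1,1,1,1,1,1,1,1,1,1
That's 7 in total.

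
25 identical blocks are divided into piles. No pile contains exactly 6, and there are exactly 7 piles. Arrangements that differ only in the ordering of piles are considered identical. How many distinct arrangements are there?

Counting exhaustively, 177 partitions satisfy the conditions.

177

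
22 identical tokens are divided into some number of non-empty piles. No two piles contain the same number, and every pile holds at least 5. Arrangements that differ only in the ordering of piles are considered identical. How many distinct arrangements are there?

11

They are:
22
17 + 5
16 + 6
15 + 7
14 + 8
13 + 9
12 + 10
11 + 6 + 5
10 + 7 + 5
9 + 8 + 5
9 + 7 + 6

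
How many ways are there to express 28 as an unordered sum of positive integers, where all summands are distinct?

Enumerating by decreasing first part gives 222 partitions in all.

222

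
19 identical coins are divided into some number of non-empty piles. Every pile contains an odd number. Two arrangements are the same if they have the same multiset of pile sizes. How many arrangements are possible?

There are too many to list fully; the first 12 (by largest part) are:
19
1 + 1 + 17
1 + 3 + 15
1 + 1 + 1 + 1 + 15
1 + 5 + 13
3 + 3 + 13
1 + 1 + 1 + 3 + 13
1 + 1 + 1 + 1 + 1 + 1 + 13
1 + 7 + 11
3 + 5 + 11
1 + 1 + 1 + 5 + 11
1 + 1 + 3 + 3 + 11
…and 42 more, for 54 total.

54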